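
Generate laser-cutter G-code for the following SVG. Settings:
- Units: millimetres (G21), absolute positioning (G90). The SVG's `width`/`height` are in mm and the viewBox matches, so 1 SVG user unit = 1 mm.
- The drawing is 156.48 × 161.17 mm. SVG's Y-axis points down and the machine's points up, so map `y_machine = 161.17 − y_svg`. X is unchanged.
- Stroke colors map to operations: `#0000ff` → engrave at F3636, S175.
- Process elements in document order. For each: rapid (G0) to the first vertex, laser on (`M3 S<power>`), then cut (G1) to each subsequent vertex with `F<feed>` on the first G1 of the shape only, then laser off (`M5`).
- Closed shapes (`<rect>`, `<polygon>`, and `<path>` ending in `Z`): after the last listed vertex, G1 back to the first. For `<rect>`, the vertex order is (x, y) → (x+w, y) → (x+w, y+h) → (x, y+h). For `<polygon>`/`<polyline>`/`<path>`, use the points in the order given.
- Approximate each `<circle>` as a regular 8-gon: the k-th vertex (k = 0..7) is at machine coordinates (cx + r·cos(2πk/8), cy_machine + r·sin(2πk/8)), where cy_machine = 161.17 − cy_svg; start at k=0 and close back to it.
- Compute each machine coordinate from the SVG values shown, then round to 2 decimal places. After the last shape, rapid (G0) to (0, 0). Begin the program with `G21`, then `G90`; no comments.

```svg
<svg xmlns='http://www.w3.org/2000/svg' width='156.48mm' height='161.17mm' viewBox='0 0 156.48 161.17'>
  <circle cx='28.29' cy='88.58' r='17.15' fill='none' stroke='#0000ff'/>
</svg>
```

1 u = 1 mm; y_m = 161.17 − y.

[1] `<circle>` circle, #0000ff→engrave S175 F3636: (45.44,72.59) → (40.42,84.72) → (28.29,89.74) → (16.16,84.72) → (11.14,72.59) → (16.16,60.46) → (28.29,55.44) → (40.42,60.46) → (45.44,72.59) (closed)

G21
G90
G0 X45.44 Y72.59
M3 S175
G1 X40.42 Y84.72 F3636
G1 X28.29 Y89.74
G1 X16.16 Y84.72
G1 X11.14 Y72.59
G1 X16.16 Y60.46
G1 X28.29 Y55.44
G1 X40.42 Y60.46
G1 X45.44 Y72.59
M5
G0 X0.00 Y0.00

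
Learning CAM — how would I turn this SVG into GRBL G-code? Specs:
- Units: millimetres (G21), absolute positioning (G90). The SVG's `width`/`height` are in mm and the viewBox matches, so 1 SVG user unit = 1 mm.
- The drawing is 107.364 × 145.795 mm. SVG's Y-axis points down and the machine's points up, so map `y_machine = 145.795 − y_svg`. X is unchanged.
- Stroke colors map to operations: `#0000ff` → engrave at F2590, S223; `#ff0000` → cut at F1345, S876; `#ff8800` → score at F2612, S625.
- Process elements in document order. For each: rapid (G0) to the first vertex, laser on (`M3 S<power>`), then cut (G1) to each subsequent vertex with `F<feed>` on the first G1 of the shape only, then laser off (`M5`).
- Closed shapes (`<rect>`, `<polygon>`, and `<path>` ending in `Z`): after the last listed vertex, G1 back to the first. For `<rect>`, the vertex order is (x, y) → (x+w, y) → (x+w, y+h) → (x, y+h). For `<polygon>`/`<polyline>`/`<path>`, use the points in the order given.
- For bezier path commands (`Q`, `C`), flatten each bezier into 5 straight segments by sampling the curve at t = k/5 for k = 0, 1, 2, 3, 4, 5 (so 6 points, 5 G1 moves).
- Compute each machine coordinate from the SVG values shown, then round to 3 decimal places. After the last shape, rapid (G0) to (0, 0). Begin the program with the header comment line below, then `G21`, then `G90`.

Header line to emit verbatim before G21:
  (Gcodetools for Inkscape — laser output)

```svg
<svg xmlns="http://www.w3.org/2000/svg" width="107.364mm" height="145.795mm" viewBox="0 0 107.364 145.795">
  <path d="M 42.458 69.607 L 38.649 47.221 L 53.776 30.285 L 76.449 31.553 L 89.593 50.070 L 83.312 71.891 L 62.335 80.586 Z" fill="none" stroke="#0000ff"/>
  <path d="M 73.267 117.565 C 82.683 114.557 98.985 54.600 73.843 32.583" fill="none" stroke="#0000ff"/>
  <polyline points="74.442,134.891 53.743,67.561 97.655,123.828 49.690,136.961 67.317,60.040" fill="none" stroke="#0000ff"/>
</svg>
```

(Gcodetools for Inkscape — laser output)
G21
G90
G0 X42.458 Y76.188
M3 S223
G1 X38.649 Y98.574 F2590
G1 X53.776 Y115.510
G1 X76.449 Y114.242
G1 X89.593 Y95.725
G1 X83.312 Y73.904
G1 X62.335 Y65.209
G1 X42.458 Y76.188
M5
G0 X73.267 Y28.230
M3 S223
G1 X79.356 Y36.110 F2590
G1 X84.778 Y53.102
G1 X87.213 Y74.653
G1 X84.342 Y96.208
G1 X73.843 Y113.212
M5
G0 X74.442 Y10.904
M3 S223
G1 X53.743 Y78.234 F2590
G1 X97.655 Y21.967
G1 X49.690 Y8.834
G1 X67.317 Y85.755
M5
G0 X0.000 Y0.000

Since the viewBox matches the mm dimensions, user units are millimetres directly. The only transform is the Y-flip y_m = 145.795 − y_svg.

Shape 1 is a regular polygon drawn with `<path>`. Its stroke #0000ff means engrave at S223, F2590. After flipping Y the toolpath is (42.458,76.188) → (38.649,98.574) → (53.776,115.510) → (76.449,114.242) → (89.593,95.725) → (83.312,73.904) → (62.335,65.209) → (42.458,76.188), returning to the start.

Shape 2 is a cubic bezier drawn with `<path>`. Its stroke #0000ff means engrave at S223, F2590. After flipping Y the toolpath is (73.267,28.230) → (79.356,36.110) → (84.778,53.102) → (87.213,74.653) → (84.342,96.208) → (73.843,113.212).

Shape 3 is a open polyline drawn with `<polyline>`. Its stroke #0000ff means engrave at S223, F2590. After flipping Y the toolpath is (74.442,10.904) → (53.743,78.234) → (97.655,21.967) → (49.690,8.834) → (67.317,85.755).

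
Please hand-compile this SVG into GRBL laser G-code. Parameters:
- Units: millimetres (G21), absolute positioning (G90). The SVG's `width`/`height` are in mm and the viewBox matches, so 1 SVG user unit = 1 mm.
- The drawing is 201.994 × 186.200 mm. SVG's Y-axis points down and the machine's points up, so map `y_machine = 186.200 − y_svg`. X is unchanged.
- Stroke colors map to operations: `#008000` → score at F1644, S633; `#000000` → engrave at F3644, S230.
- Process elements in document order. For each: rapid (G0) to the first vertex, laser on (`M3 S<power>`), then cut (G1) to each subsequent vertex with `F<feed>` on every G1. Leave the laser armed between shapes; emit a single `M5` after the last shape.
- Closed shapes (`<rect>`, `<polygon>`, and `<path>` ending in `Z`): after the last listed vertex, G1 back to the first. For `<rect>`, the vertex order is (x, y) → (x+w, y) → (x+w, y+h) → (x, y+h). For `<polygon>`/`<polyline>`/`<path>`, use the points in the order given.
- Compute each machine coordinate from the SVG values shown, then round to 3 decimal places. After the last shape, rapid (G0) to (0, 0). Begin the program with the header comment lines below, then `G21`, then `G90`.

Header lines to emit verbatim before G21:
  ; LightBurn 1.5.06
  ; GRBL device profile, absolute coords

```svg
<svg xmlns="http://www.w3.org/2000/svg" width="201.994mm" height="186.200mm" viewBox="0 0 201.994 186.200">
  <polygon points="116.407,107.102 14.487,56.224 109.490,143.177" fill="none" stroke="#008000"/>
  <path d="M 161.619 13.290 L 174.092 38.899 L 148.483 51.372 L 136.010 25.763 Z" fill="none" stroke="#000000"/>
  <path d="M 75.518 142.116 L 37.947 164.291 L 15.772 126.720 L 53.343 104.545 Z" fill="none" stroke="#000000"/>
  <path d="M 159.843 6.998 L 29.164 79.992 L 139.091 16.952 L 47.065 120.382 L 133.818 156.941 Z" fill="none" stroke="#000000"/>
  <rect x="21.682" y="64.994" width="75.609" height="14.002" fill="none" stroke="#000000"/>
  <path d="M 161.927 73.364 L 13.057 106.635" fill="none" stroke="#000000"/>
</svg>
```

viewBox `0 0 201.994 186.200` with mm width/height → 1 unit = 1 mm. Flip: y_m = 186.200 − y_svg.

**Shape 1** — `<polygon>` closed polygon, stroke `#008000` → score (S633, F1644). Machine vertices: (116.407,79.098) → (14.487,129.976) → (109.490,43.023) → (116.407,79.098). Closed: final G1 returns to the first vertex.

**Shape 2** — `<path>` regular polygon, stroke `#000000` → engrave (S230, F3644). Machine vertices: (161.619,172.910) → (174.092,147.301) → (148.483,134.828) → (136.010,160.437) → (161.619,172.910). Closed: final G1 returns to the first vertex.

**Shape 3** — `<path>` regular polygon, stroke `#000000` → engrave (S230, F3644). Machine vertices: (75.518,44.084) → (37.947,21.909) → (15.772,59.480) → (53.343,81.655) → (75.518,44.084). Closed: final G1 returns to the first vertex.

**Shape 4** — `<path>` closed polygon, stroke `#000000` → engrave (S230, F3644). Machine vertices: (159.843,179.202) → (29.164,106.208) → (139.091,169.248) → (47.065,65.818) → (133.818,29.259) → (159.843,179.202). Closed: final G1 returns to the first vertex.

**Shape 5** — `<rect>` rectangle, stroke `#000000` → engrave (S230, F3644). Machine vertices: (21.682,121.206) → (97.291,121.206) → (97.291,107.204) → (21.682,107.204) → (21.682,121.206). Closed: final G1 returns to the first vertex.

**Shape 6** — `<path>` line segment, stroke `#000000` → engrave (S230, F3644). Machine vertices: (161.927,112.836) → (13.057,79.565). Open path.

; LightBurn 1.5.06
; GRBL device profile, absolute coords
G21
G90
G0 X116.407 Y79.098
M3 S633
G1 X14.487 Y129.976 F1644
G1 X109.490 Y43.023 F1644
G1 X116.407 Y79.098 F1644
G0 X161.619 Y172.910
M3 S230
G1 X174.092 Y147.301 F3644
G1 X148.483 Y134.828 F3644
G1 X136.010 Y160.437 F3644
G1 X161.619 Y172.910 F3644
G0 X75.518 Y44.084
M3 S230
G1 X37.947 Y21.909 F3644
G1 X15.772 Y59.480 F3644
G1 X53.343 Y81.655 F3644
G1 X75.518 Y44.084 F3644
G0 X159.843 Y179.202
M3 S230
G1 X29.164 Y106.208 F3644
G1 X139.091 Y169.248 F3644
G1 X47.065 Y65.818 F3644
G1 X133.818 Y29.259 F3644
G1 X159.843 Y179.202 F3644
G0 X21.682 Y121.206
M3 S230
G1 X97.291 Y121.206 F3644
G1 X97.291 Y107.204 F3644
G1 X21.682 Y107.204 F3644
G1 X21.682 Y121.206 F3644
G0 X161.927 Y112.836
M3 S230
G1 X13.057 Y79.565 F3644
M5
G0 X0.000 Y0.000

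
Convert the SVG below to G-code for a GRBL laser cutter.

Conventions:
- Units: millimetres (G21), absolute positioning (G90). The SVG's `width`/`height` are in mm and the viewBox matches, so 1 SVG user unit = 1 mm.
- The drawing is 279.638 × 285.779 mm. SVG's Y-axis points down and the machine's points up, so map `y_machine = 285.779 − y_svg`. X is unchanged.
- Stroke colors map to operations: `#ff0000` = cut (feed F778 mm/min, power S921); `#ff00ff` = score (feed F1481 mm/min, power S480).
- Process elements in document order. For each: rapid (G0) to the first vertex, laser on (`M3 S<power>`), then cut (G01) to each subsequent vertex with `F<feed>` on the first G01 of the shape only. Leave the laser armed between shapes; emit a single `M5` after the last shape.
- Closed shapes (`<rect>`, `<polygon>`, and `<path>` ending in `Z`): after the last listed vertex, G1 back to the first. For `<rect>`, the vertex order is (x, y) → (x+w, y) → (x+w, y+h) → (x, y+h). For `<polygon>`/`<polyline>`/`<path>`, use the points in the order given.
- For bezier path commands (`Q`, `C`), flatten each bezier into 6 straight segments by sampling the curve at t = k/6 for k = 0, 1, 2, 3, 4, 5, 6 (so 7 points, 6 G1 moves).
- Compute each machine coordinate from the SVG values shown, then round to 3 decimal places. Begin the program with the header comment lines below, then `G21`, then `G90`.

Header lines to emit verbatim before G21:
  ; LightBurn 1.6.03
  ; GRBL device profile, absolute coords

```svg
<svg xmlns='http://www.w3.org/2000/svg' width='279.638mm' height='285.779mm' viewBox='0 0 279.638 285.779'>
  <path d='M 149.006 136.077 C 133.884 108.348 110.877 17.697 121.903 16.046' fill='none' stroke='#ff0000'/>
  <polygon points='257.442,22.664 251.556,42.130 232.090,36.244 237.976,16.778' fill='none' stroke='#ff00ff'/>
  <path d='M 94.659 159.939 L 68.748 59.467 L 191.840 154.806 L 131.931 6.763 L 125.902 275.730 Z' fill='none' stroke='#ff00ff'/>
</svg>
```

; LightBurn 1.6.03
; GRBL device profile, absolute coords
G21
G90
G0 X149.006 Y149.702
M3 S921
G01 X140.982 Y168.107 F778
G01 X132.808 Y192.778
G01 X125.649 Y219.497
G01 X120.669 Y244.042
G01 X119.032 Y262.194
G01 X121.903 Y269.733
G0 X257.442 Y263.115
M3 S480
G01 X251.556 Y243.649 F1481
G01 X232.090 Y249.535
G01 X237.976 Y269.001
G01 X257.442 Y263.115
G0 X94.659 Y125.840
M3 S480
G01 X68.748 Y226.312 F1481
G01 X191.840 Y130.973
G01 X131.931 Y279.016
G01 X125.902 Y10.049
G01 X94.659 Y125.840
M5

Since the viewBox matches the mm dimensions, user units are millimetres directly. The only transform is the Y-flip y_m = 285.779 − y_svg.

Shape 1 is a cubic bezier drawn with `<path>`. Its stroke #ff0000 means cut at S921, F778. After flipping Y the toolpath is (149.006,149.702) → (140.982,168.107) → (132.808,192.778) → (125.649,219.497) → (120.669,244.042) → (119.032,262.194) → (121.903,269.733).

Shape 2 is a regular polygon drawn with `<polygon>`. Its stroke #ff00ff means score at S480, F1481. After flipping Y the toolpath is (257.442,263.115) → (251.556,243.649) → (232.090,249.535) → (237.976,269.001) → (257.442,263.115), returning to the start.

Shape 3 is a closed polygon drawn with `<path>`. Its stroke #ff00ff means score at S480, F1481. After flipping Y the toolpath is (94.659,125.840) → (68.748,226.312) → (191.840,130.973) → (131.931,279.016) → (125.902,10.049) → (94.659,125.840), returning to the start.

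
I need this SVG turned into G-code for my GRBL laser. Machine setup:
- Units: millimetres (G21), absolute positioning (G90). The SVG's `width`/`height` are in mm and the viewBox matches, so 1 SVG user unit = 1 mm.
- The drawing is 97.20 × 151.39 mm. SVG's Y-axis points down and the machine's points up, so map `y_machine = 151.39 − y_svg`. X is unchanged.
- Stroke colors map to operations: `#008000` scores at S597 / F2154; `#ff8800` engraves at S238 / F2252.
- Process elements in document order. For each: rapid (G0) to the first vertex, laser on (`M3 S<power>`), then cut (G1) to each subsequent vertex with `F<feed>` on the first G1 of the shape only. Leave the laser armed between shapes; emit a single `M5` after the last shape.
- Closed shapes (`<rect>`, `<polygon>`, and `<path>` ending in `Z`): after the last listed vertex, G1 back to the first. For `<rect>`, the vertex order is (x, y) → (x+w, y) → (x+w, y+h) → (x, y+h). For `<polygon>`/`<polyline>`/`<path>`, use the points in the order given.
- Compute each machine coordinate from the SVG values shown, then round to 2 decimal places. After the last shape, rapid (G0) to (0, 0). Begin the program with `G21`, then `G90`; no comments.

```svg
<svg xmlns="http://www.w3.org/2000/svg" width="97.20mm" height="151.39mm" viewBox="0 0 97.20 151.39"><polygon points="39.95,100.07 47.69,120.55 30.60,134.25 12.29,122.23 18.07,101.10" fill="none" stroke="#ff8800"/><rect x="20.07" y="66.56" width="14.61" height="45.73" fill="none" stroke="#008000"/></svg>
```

viewBox `0 0 97.20 151.39` with mm width/height → 1 unit = 1 mm. Flip: y_m = 151.39 − y_svg.

**Shape 1** — `<polygon>` regular polygon, stroke `#ff8800` → engrave (S238, F2252). Machine vertices: (39.95,51.32) → (47.69,30.84) → (30.60,17.14) → (12.29,29.16) → (18.07,50.29) → (39.95,51.32). Closed: final G1 returns to the first vertex.

**Shape 2** — `<rect>` rectangle, stroke `#008000` → score (S597, F2154). Machine vertices: (20.07,84.83) → (34.68,84.83) → (34.68,39.10) → (20.07,39.10) → (20.07,84.83). Closed: final G1 returns to the first vertex.

G21
G90
G0 X39.95 Y51.32
M3 S238
G1 X47.69 Y30.84 F2252
G1 X30.60 Y17.14
G1 X12.29 Y29.16
G1 X18.07 Y50.29
G1 X39.95 Y51.32
G0 X20.07 Y84.83
M3 S597
G1 X34.68 Y84.83 F2154
G1 X34.68 Y39.10
G1 X20.07 Y39.10
G1 X20.07 Y84.83
M5
G0 X0.00 Y0.00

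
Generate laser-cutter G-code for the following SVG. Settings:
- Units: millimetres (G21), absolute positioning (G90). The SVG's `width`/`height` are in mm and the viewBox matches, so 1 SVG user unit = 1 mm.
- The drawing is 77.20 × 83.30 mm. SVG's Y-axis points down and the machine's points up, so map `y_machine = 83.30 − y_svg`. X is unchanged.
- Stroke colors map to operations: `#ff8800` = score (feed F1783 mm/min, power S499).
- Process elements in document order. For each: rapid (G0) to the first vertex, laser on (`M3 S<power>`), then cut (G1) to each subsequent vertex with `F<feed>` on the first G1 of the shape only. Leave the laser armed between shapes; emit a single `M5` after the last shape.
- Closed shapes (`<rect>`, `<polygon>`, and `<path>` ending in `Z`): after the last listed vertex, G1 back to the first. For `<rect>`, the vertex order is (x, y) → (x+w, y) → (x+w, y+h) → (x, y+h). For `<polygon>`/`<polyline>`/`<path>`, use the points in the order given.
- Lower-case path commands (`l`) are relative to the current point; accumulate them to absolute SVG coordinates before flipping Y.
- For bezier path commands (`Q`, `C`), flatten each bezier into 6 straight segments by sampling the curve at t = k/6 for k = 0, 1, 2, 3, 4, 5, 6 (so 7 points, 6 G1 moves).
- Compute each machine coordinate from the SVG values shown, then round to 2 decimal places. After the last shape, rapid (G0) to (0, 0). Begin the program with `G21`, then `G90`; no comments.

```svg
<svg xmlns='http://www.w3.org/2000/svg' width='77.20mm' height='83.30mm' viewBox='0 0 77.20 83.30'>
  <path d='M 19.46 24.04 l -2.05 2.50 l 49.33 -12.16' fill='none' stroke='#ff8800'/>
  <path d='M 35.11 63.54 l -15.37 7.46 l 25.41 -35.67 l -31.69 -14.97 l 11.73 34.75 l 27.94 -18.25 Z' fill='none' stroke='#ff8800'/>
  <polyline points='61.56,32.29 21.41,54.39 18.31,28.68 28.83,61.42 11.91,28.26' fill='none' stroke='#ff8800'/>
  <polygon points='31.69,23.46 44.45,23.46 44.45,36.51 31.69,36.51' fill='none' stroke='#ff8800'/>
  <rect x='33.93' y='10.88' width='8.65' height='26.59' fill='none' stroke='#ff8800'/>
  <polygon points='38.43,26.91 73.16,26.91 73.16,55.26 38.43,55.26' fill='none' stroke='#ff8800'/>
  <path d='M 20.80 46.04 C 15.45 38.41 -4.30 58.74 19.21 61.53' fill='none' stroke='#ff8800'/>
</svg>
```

G21
G90
G0 X19.46 Y59.26
M3 S499
G1 X17.41 Y56.76 F1783
G1 X66.74 Y68.92
G0 X35.11 Y19.76
M3 S499
G1 X19.74 Y12.30 F1783
G1 X45.15 Y47.97
G1 X13.46 Y62.94
G1 X25.19 Y28.19
G1 X53.13 Y46.44
G1 X35.11 Y19.76
G0 X61.56 Y51.01
M3 S499
G1 X21.41 Y28.91 F1783
G1 X18.31 Y54.62
G1 X28.83 Y21.88
G1 X11.91 Y55.04
G0 X31.69 Y59.84
M3 S499
G1 X44.45 Y59.84 F1783
G1 X44.45 Y46.79
G1 X31.69 Y46.79
G1 X31.69 Y59.84
G0 X33.93 Y72.42
M3 S499
G1 X42.58 Y72.42 F1783
G1 X42.58 Y45.83
G1 X33.93 Y45.83
G1 X33.93 Y72.42
G0 X38.43 Y56.39
M3 S499
G1 X73.16 Y56.39 F1783
G1 X73.16 Y28.04
G1 X38.43 Y28.04
G1 X38.43 Y56.39
G0 X20.80 Y37.26
M3 S499
G1 X17.19 Y38.96 F1783
G1 X12.79 Y37.26
G1 X9.18 Y33.42
G1 X7.98 Y28.72
G1 X10.79 Y24.42
G1 X19.21 Y21.77
M5
G0 X0.00 Y0.00

viewBox `0 0 77.20 83.30` with mm width/height → 1 unit = 1 mm. Flip: y_m = 83.30 − y_svg.

**Shape 1** — `<path>` open polyline, stroke `#ff8800` → score (S499, F1783). Machine vertices: (19.46,59.26) → (17.41,56.76) → (66.74,68.92). Open path.

**Shape 2** — `<path>` closed polygon, stroke `#ff8800` → score (S499, F1783). Machine vertices: (35.11,19.76) → (19.74,12.30) → (45.15,47.97) → (13.46,62.94) → (25.19,28.19) → (53.13,46.44) → (35.11,19.76). Closed: final G1 returns to the first vertex.

**Shape 3** — `<polyline>` open polyline, stroke `#ff8800` → score (S499, F1783). Machine vertices: (61.56,51.01) → (21.41,28.91) → (18.31,54.62) → (28.83,21.88) → (11.91,55.04). Open path.

**Shape 4** — `<polygon>` rectangle, stroke `#ff8800` → score (S499, F1783). Machine vertices: (31.69,59.84) → (44.45,59.84) → (44.45,46.79) → (31.69,46.79) → (31.69,59.84). Closed: final G1 returns to the first vertex.

**Shape 5** — `<rect>` rectangle, stroke `#ff8800` → score (S499, F1783). Machine vertices: (33.93,72.42) → (42.58,72.42) → (42.58,45.83) → (33.93,45.83) → (33.93,72.42). Closed: final G1 returns to the first vertex.

**Shape 6** — `<polygon>` rectangle, stroke `#ff8800` → score (S499, F1783). Machine vertices: (38.43,56.39) → (73.16,56.39) → (73.16,28.04) → (38.43,28.04) → (38.43,56.39). Closed: final G1 returns to the first vertex.

**Shape 7** — `<path>` cubic bezier, stroke `#ff8800` → score (S499, F1783). Control points (SVG): P0=(20.80,46.04), P1=(15.45,38.41), P2=(-4.30,58.74), P3=(19.21,61.53); sampled at t=k/6. Machine vertices: (20.80,37.26) → (17.19,38.96) → (12.79,37.26) → (9.18,33.42) → (7.98,28.72) → (10.79,24.42) → (19.21,21.77). Open path.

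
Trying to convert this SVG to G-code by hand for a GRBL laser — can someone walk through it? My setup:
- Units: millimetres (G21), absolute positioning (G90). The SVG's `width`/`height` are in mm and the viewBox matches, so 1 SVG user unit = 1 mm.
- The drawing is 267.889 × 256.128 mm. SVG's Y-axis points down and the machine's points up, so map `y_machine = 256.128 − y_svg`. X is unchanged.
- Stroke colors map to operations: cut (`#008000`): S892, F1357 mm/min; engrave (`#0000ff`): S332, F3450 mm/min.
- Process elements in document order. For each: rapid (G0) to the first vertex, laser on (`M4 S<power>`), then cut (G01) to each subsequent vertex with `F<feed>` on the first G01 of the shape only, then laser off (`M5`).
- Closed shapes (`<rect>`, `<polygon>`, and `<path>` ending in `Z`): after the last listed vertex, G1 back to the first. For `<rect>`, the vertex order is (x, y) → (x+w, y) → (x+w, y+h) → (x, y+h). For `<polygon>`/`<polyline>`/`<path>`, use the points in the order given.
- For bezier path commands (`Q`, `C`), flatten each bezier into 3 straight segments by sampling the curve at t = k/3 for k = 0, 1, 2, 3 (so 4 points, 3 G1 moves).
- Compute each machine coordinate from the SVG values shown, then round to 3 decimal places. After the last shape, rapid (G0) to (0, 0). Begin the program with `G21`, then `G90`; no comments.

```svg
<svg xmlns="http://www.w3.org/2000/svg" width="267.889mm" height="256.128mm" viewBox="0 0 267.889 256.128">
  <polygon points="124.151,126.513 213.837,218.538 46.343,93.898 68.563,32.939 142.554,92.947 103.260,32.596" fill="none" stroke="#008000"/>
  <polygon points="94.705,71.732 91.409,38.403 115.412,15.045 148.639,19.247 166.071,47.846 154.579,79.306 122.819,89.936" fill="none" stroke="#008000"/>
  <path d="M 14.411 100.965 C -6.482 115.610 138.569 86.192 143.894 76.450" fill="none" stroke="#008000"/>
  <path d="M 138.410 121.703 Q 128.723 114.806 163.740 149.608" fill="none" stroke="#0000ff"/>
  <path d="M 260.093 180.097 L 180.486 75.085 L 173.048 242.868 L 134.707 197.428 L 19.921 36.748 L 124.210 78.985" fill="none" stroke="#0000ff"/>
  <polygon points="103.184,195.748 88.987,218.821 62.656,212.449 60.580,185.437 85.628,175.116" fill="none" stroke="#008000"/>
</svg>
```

viewBox `0 0 267.889 256.128` with mm width/height → 1 unit = 1 mm. Flip: y_m = 256.128 − y_svg.

**Shape 1** — `<polygon>` closed polygon, stroke `#008000` → cut (S892, F1357). Machine vertices: (124.151,129.615) → (213.837,37.590) → (46.343,162.230) → (68.563,223.189) → (142.554,163.181) → (103.260,223.532) → (124.151,129.615). Closed: final G1 returns to the first vertex.

**Shape 2** — `<polygon>` regular polygon, stroke `#008000` → cut (S892, F1357). Machine vertices: (94.705,184.396) → (91.409,217.725) → (115.412,241.083) → (148.639,236.881) → (166.071,208.282) → (154.579,176.822) → (122.819,166.192) → (94.705,184.396). Closed: final G1 returns to the first vertex.

**Shape 3** — `<path>` cubic bezier, stroke `#008000` → cut (S892, F1357). Control points (SVG): P0=(14.411,100.965), P1=(-6.482,115.610), P2=(138.569,86.192), P3=(143.894,76.450); sampled at t=k/3. Machine vertices: (14.411,155.163) → (37.512,152.845) → (103.315,165.738) → (143.894,179.678). Open path.

**Shape 4** — `<path>` quadratic bezier, stroke `#0000ff` → engrave (S332, F3450). Control points (SVG): P0=(138.410,121.703), P1=(128.723,114.806), P2=(163.740,149.608); sampled at t=k/3. Machine vertices: (138.410,134.425) → (136.919,134.390) → (145.362,125.088) → (163.740,106.520). Open path.

**Shape 5** — `<path>` open polyline, stroke `#0000ff` → engrave (S332, F3450). Machine vertices: (260.093,76.031) → (180.486,181.043) → (173.048,13.260) → (134.707,58.700) → (19.921,219.380) → (124.210,177.143). Open path.

**Shape 6** — `<polygon>` regular polygon, stroke `#008000` → cut (S892, F1357). Machine vertices: (103.184,60.380) → (88.987,37.307) → (62.656,43.679) → (60.580,70.691) → (85.628,81.012) → (103.184,60.380). Closed: final G1 returns to the first vertex.

G21
G90
G0 X124.151 Y129.615
M4 S892
G01 X213.837 Y37.590 F1357
G01 X46.343 Y162.230
G01 X68.563 Y223.189
G01 X142.554 Y163.181
G01 X103.260 Y223.532
G01 X124.151 Y129.615
M5
G0 X94.705 Y184.396
M4 S892
G01 X91.409 Y217.725 F1357
G01 X115.412 Y241.083
G01 X148.639 Y236.881
G01 X166.071 Y208.282
G01 X154.579 Y176.822
G01 X122.819 Y166.192
G01 X94.705 Y184.396
M5
G0 X14.411 Y155.163
M4 S892
G01 X37.512 Y152.845 F1357
G01 X103.315 Y165.738
G01 X143.894 Y179.678
M5
G0 X138.410 Y134.425
M4 S332
G01 X136.919 Y134.390 F3450
G01 X145.362 Y125.088
G01 X163.740 Y106.520
M5
G0 X260.093 Y76.031
M4 S332
G01 X180.486 Y181.043 F3450
G01 X173.048 Y13.260
G01 X134.707 Y58.700
G01 X19.921 Y219.380
G01 X124.210 Y177.143
M5
G0 X103.184 Y60.380
M4 S892
G01 X88.987 Y37.307 F1357
G01 X62.656 Y43.679
G01 X60.580 Y70.691
G01 X85.628 Y81.012
G01 X103.184 Y60.380
M5
G0 X0.000 Y0.000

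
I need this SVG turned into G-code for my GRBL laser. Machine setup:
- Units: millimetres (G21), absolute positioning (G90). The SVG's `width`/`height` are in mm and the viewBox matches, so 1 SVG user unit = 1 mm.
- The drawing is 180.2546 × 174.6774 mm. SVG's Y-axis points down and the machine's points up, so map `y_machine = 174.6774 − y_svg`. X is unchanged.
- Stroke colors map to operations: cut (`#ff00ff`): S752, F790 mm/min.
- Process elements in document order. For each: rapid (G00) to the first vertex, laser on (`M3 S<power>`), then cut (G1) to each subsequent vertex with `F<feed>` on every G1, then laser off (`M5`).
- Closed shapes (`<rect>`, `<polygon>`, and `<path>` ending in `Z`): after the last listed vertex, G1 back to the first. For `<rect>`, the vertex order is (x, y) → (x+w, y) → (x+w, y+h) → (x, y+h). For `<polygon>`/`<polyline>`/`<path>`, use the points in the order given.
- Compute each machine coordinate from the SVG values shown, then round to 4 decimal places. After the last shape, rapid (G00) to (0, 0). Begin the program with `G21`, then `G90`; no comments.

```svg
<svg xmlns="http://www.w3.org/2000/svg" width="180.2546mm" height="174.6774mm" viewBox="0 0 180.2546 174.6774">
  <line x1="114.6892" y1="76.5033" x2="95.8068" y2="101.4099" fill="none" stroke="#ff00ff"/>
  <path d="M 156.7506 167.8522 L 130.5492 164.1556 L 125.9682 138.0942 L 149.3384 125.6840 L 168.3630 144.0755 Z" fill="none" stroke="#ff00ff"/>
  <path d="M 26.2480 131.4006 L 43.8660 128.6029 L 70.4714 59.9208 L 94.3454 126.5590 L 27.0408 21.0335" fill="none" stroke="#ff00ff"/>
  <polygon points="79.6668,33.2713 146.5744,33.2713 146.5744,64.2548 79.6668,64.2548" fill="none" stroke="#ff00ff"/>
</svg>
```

1 u = 1 mm; y_m = 174.6774 − y.

[1] `<line>` line segment, #ff00ff→cut S752 F790: (114.6892,98.1741) → (95.8068,73.2675)

[2] `<path>` regular polygon, #ff00ff→cut S752 F790: (156.7506,6.8252) → (130.5492,10.5218) → (125.9682,36.5832) → (149.3384,48.9934) → (168.3630,30.6019) → (156.7506,6.8252) (closed)

[3] `<path>` open polyline, #ff00ff→cut S752 F790: (26.2480,43.2768) → (43.8660,46.0745) → (70.4714,114.7566) → (94.3454,48.1184) → (27.0408,153.6439)

[4] `<polygon>` rectangle, #ff00ff→cut S752 F790: (79.6668,141.4061) → (146.5744,141.4061) → (146.5744,110.4226) → (79.6668,110.4226) → (79.6668,141.4061) (closed)

G21
G90
G00 X114.6892 Y98.1741
M3 S752
G1 X95.8068 Y73.2675 F790
M5
G00 X156.7506 Y6.8252
M3 S752
G1 X130.5492 Y10.5218 F790
G1 X125.9682 Y36.5832 F790
G1 X149.3384 Y48.9934 F790
G1 X168.3630 Y30.6019 F790
G1 X156.7506 Y6.8252 F790
M5
G00 X26.2480 Y43.2768
M3 S752
G1 X43.8660 Y46.0745 F790
G1 X70.4714 Y114.7566 F790
G1 X94.3454 Y48.1184 F790
G1 X27.0408 Y153.6439 F790
M5
G00 X79.6668 Y141.4061
M3 S752
G1 X146.5744 Y141.4061 F790
G1 X146.5744 Y110.4226 F790
G1 X79.6668 Y110.4226 F790
G1 X79.6668 Y141.4061 F790
M5
G00 X0.0000 Y0.0000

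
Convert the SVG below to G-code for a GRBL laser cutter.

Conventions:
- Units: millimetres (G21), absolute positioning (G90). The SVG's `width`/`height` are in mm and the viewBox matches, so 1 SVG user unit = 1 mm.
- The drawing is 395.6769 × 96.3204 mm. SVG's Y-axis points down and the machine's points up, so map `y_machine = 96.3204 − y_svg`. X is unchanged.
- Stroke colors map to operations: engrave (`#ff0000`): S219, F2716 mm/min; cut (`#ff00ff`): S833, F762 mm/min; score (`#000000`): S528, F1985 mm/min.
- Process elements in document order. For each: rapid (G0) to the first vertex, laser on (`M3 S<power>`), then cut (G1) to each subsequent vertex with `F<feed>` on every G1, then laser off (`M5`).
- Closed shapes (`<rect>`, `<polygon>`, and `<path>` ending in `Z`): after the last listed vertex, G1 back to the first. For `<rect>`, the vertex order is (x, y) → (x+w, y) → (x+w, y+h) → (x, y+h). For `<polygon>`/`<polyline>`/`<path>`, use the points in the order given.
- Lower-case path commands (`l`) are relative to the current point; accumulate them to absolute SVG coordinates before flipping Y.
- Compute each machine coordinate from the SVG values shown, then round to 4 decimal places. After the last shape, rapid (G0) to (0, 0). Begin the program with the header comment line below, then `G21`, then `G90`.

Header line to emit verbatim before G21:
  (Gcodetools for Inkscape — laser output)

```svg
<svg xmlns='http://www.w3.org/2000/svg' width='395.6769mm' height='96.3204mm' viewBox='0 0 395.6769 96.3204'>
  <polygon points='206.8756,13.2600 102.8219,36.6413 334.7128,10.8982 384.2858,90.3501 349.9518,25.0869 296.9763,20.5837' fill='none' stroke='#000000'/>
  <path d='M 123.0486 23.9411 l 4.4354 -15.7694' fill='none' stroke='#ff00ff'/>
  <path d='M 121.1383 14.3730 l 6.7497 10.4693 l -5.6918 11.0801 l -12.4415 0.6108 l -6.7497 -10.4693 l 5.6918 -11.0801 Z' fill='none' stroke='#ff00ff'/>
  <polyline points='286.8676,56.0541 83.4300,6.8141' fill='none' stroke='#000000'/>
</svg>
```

1 u = 1 mm; y_m = 96.3204 − y.

[1] `<polygon>` closed polygon, #000000→score S528 F1985: (206.8756,83.0604) → (102.8219,59.6791) → (334.7128,85.4222) → (384.2858,5.9703) → (349.9518,71.2335) → (296.9763,75.7367) → (206.8756,83.0604) (closed)

[2] `<path>` line segment, #ff00ff→cut S833 F762: (123.0486,72.3793) → (127.4840,88.1487)

[3] `<path>` regular polygon, #ff00ff→cut S833 F762: (121.1383,81.9474) → (127.8880,71.4781) → (122.1962,60.3980) → (109.7547,59.7872) → (103.0050,70.2565) → (108.6968,81.3366) → (121.1383,81.9474) (closed)

[4] `<polyline>` line segment, #000000→score S528 F1985: (286.8676,40.2663) → (83.4300,89.5063)

(Gcodetools for Inkscape — laser output)
G21
G90
G0 X206.8756 Y83.0604
M3 S528
G1 X102.8219 Y59.6791 F1985
G1 X334.7128 Y85.4222 F1985
G1 X384.2858 Y5.9703 F1985
G1 X349.9518 Y71.2335 F1985
G1 X296.9763 Y75.7367 F1985
G1 X206.8756 Y83.0604 F1985
M5
G0 X123.0486 Y72.3793
M3 S833
G1 X127.4840 Y88.1487 F762
M5
G0 X121.1383 Y81.9474
M3 S833
G1 X127.8880 Y71.4781 F762
G1 X122.1962 Y60.3980 F762
G1 X109.7547 Y59.7872 F762
G1 X103.0050 Y70.2565 F762
G1 X108.6968 Y81.3366 F762
G1 X121.1383 Y81.9474 F762
M5
G0 X286.8676 Y40.2663
M3 S528
G1 X83.4300 Y89.5063 F1985
M5
G0 X0.0000 Y0.0000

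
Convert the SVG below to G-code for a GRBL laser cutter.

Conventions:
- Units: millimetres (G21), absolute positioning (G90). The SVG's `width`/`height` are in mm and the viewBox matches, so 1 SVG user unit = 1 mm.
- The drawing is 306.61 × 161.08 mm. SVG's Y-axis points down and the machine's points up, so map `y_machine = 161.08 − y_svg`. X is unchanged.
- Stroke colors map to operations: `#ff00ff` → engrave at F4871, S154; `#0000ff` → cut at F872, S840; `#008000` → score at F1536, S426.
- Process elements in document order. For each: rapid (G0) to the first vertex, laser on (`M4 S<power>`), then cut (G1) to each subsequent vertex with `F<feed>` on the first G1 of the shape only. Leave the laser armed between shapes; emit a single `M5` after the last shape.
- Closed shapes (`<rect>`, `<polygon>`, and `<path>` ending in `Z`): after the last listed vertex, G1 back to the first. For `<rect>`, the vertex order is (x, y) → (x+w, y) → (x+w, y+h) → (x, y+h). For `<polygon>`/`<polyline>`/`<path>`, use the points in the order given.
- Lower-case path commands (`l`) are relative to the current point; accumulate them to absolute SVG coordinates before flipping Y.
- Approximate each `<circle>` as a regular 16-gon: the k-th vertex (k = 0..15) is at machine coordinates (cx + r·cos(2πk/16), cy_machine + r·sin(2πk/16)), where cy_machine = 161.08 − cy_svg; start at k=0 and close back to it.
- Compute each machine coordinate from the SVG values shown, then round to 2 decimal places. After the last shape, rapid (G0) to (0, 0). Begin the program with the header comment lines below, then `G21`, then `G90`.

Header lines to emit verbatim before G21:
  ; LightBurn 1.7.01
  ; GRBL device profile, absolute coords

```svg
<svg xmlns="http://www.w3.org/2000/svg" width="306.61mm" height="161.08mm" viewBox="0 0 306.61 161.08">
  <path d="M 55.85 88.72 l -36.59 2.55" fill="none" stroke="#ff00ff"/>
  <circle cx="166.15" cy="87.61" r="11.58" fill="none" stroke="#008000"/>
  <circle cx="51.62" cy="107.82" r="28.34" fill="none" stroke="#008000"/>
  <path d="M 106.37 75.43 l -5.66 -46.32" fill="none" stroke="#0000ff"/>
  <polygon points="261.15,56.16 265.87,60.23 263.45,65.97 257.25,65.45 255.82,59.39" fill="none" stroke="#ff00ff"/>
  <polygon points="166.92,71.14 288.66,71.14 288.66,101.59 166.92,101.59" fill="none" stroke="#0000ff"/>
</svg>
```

; LightBurn 1.7.01
; GRBL device profile, absolute coords
G21
G90
G0 X55.85 Y72.36
M4 S154
G1 X19.26 Y69.81 F4871
G0 X177.73 Y73.47
M4 S426
G1 X176.85 Y77.90 F1536
G1 X174.34 Y81.66
G1 X170.58 Y84.17
G1 X166.15 Y85.05
G1 X161.72 Y84.17
G1 X157.96 Y81.66
G1 X155.45 Y77.90
G1 X154.57 Y73.47
G1 X155.45 Y69.04
G1 X157.96 Y65.28
G1 X161.72 Y62.77
G1 X166.15 Y61.89
G1 X170.58 Y62.77
G1 X174.34 Y65.28
G1 X176.85 Y69.04
G1 X177.73 Y73.47
G0 X79.96 Y53.26
M4 S426
G1 X77.80 Y64.11 F1536
G1 X71.66 Y73.30
G1 X62.47 Y79.44
G1 X51.62 Y81.60
G1 X40.77 Y79.44
G1 X31.58 Y73.30
G1 X25.44 Y64.11
G1 X23.28 Y53.26
G1 X25.44 Y42.41
G1 X31.58 Y33.22
G1 X40.77 Y27.08
G1 X51.62 Y24.92
G1 X62.47 Y27.08
G1 X71.66 Y33.22
G1 X77.80 Y42.41
G1 X79.96 Y53.26
G0 X106.37 Y85.65
M4 S840
G1 X100.71 Y131.97 F872
G0 X261.15 Y104.92
M4 S154
G1 X265.87 Y100.85 F4871
G1 X263.45 Y95.11
G1 X257.25 Y95.63
G1 X255.82 Y101.69
G1 X261.15 Y104.92
G0 X166.92 Y89.94
M4 S840
G1 X288.66 Y89.94 F872
G1 X288.66 Y59.49
G1 X166.92 Y59.49
G1 X166.92 Y89.94
M5
G0 X0.00 Y0.00

viewBox `0 0 306.61 161.08` with mm width/height → 1 unit = 1 mm. Flip: y_m = 161.08 − y_svg.

**Shape 1** — `<path>` line segment, stroke `#ff00ff` → engrave (S154, F4871). Machine vertices: (55.85,72.36) → (19.26,69.81). Open path.

**Shape 2** — `<circle>` circle, stroke `#008000` → score (S426, F1536). Machine vertices: (177.73,73.47) → (176.85,77.90) → (174.34,81.66) → (170.58,84.17) → (166.15,85.05) → (161.72,84.17) → (157.96,81.66) → (155.45,77.90) → (154.57,73.47) → (155.45,69.04) → (157.96,65.28) → (161.72,62.77) → (166.15,61.89) → (170.58,62.77) → (174.34,65.28) → (176.85,69.04) → (177.73,73.47). Closed: final G1 returns to the first vertex.

**Shape 3** — `<circle>` circle, stroke `#008000` → score (S426, F1536). Machine vertices: (79.96,53.26) → (77.80,64.11) → (71.66,73.30) → (62.47,79.44) → (51.62,81.60) → (40.77,79.44) → (31.58,73.30) → (25.44,64.11) → (23.28,53.26) → (25.44,42.41) → (31.58,33.22) → (40.77,27.08) → (51.62,24.92) → (62.47,27.08) → (71.66,33.22) → (77.80,42.41) → (79.96,53.26). Closed: final G1 returns to the first vertex.

**Shape 4** — `<path>` line segment, stroke `#0000ff` → cut (S840, F872). Machine vertices: (106.37,85.65) → (100.71,131.97). Open path.

**Shape 5** — `<polygon>` regular polygon, stroke `#ff00ff` → engrave (S154, F4871). Machine vertices: (261.15,104.92) → (265.87,100.85) → (263.45,95.11) → (257.25,95.63) → (255.82,101.69) → (261.15,104.92). Closed: final G1 returns to the first vertex.

**Shape 6** — `<polygon>` rectangle, stroke `#0000ff` → cut (S840, F872). Machine vertices: (166.92,89.94) → (288.66,89.94) → (288.66,59.49) → (166.92,59.49) → (166.92,89.94). Closed: final G1 returns to the first vertex.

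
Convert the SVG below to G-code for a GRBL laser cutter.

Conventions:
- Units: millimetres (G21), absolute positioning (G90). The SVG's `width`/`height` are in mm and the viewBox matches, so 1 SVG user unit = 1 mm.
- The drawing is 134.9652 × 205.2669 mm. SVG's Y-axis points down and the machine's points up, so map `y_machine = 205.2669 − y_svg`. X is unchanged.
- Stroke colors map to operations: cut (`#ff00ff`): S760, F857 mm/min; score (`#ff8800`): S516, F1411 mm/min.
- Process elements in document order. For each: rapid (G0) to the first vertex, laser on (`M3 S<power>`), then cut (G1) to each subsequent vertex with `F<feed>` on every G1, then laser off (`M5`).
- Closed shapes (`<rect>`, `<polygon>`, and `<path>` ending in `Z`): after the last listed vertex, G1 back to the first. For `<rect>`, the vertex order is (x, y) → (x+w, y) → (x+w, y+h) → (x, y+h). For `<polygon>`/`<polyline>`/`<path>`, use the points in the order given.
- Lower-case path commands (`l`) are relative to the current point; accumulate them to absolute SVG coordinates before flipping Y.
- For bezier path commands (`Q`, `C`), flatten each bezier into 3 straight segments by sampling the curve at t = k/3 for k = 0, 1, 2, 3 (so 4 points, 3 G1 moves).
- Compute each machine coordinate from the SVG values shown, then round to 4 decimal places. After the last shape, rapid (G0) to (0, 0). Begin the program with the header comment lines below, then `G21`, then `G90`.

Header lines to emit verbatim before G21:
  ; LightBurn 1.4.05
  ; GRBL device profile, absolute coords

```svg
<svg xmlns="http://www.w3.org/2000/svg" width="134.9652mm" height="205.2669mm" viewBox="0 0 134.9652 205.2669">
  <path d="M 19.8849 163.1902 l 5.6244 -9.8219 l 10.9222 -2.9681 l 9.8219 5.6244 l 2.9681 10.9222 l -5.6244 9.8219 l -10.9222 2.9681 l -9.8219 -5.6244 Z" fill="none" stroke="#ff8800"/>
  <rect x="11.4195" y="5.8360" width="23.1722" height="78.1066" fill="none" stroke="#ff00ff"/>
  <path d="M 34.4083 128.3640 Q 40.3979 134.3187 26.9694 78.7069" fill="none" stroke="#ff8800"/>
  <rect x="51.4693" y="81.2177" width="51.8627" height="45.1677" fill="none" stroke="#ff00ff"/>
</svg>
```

; LightBurn 1.4.05
; GRBL device profile, absolute coords
G21
G90
G0 X19.8849 Y42.0767
M3 S516
G1 X25.5093 Y51.8986 F1411
G1 X36.4315 Y54.8667 F1411
G1 X46.2534 Y49.2423 F1411
G1 X49.2215 Y38.3201 F1411
G1 X43.5971 Y28.4982 F1411
G1 X32.6749 Y25.5301 F1411
G1 X22.8530 Y31.1545 F1411
G1 X19.8849 Y42.0767 F1411
M5
G0 X11.4195 Y199.4309
M3 S760
G1 X34.5917 Y199.4309 F857
G1 X34.5917 Y121.3243 F857
G1 X11.4195 Y121.3243 F857
G1 X11.4195 Y199.4309 F857
M5
G0 X34.4083 Y76.9029
M3 S516
G1 X36.2438 Y79.7738 F1411
G1 X33.7642 Y96.3262 F1411
G1 X26.9694 Y126.5600 F1411
M5
G0 X51.4693 Y124.0492
M3 S760
G1 X103.3320 Y124.0492 F857
G1 X103.3320 Y78.8815 F857
G1 X51.4693 Y78.8815 F857
G1 X51.4693 Y124.0492 F857
M5
G0 X0.0000 Y0.0000

viewBox `0 0 134.9652 205.2669` with mm width/height → 1 unit = 1 mm. Flip: y_m = 205.2669 − y_svg.

**Shape 1** — `<path>` regular polygon, stroke `#ff8800` → score (S516, F1411). Machine vertices: (19.8849,42.0767) → (25.5093,51.8986) → (36.4315,54.8667) → (46.2534,49.2423) → (49.2215,38.3201) → (43.5971,28.4982) → (32.6749,25.5301) → (22.8530,31.1545) → (19.8849,42.0767). Closed: final G1 returns to the first vertex.

**Shape 2** — `<rect>` rectangle, stroke `#ff00ff` → cut (S760, F857). Machine vertices: (11.4195,199.4309) → (34.5917,199.4309) → (34.5917,121.3243) → (11.4195,121.3243) → (11.4195,199.4309). Closed: final G1 returns to the first vertex.

**Shape 3** — `<path>` quadratic bezier, stroke `#ff8800` → score (S516, F1411). Control points (SVG): P0=(34.4083,128.3640), P1=(40.3979,134.3187), P2=(26.9694,78.7069); sampled at t=k/3. Machine vertices: (34.4083,76.9029) → (36.2438,79.7738) → (33.7642,96.3262) → (26.9694,126.5600). Open path.

**Shape 4** — `<rect>` rectangle, stroke `#ff00ff` → cut (S760, F857). Machine vertices: (51.4693,124.0492) → (103.3320,124.0492) → (103.3320,78.8815) → (51.4693,78.8815) → (51.4693,124.0492). Closed: final G1 returns to the first vertex.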